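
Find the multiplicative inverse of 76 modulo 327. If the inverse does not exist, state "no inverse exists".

Run Euclid on (327, 76):
327 = 4*76 + 23
76 = 3*23 + 7
23 = 3*7 + 2
7 = 3*2 + 1
2 = 2*1 + 0
gcd = 1, so the inverse exists. Back-substitute:
1 = 7 − 3·2
1 = −3·23 + 10·7
1 = 10·76 − 33·23
1 = −33·327 + 142·76
So 76·142 ≡ 1 (mod 327).

142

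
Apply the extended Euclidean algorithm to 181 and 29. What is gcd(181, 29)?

1

Apply Euclid's algorithm to 181 and 29:
181 = 6*29 + 7
29 = 4*7 + 1
7 = 7*1 + 0
gcd(181, 29) = 1.
Express as a combination:
1 = 29 − 4·7
1 = −4·181 + 25·29
So 1 = (-4)·181 + (25)·29.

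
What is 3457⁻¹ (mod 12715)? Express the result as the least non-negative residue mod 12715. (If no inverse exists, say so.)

8728

Run Euclid on (12715, 3457):
12715 = 3·3457 + 2344
3457 = 1·2344 + 1113
2344 = 2·1113 + 118
1113 = 9·118 + 51
118 = 2·51 + 16
51 = 3·16 + 3
16 = 5·3 + 1
3 = 3·1 + 0
The gcd is 1. Working backward:
1 = 16 − 5·3
1 = −5·51 + 16·16
1 = 16·118 − 37·51
1 = −37·1113 + 349·118
1 = 349·2344 − 735·1113
1 = −735·3457 + 1084·2344
1 = 1084·12715 − 3987·3457
Hence 3457⁻¹ ≡ -3987 ≡ 8728 (mod 12715).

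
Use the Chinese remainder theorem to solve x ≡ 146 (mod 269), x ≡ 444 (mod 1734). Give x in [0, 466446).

3912

Write x = 146 + 269·k. Then 269·k ≡ 444 − 146 ≡ 298 (mod 1734).
Need 269⁻¹ mod 1734. Extended Euclid on (1734, 269):
1734 = 6·269 + 120
269 = 2·120 + 29
120 = 4·29 + 4
29 = 7·4 + 1
4 = 4·1 + 0
Back-substitute:
1 = 29 − 7·4
1 = −7·120 + 29·29
1 = 29·269 − 65·120
1 = −65·1734 + 419·269
269⁻¹ ≡ 419 (mod 1734), so k ≡ 419·298 ≡ 14 (mod 1734).
x = 146 + 269·14 = 3912.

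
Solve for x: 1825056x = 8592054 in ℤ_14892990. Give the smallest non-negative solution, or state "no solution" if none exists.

1687904

First find gcd(1825056, 14892990):
14892990 = 8×1825056 + 292542
1825056 = 6×292542 + 69804
292542 = 4×69804 + 13326
69804 = 5×13326 + 3174
13326 = 4×3174 + 630
3174 = 5×630 + 24
630 = 26×24 + 6
24 = 4×6 + 0
gcd = 6 and 6 | 8592054, so solutions exist. Divide through by 6: 304176x ≡ 1432009 (mod 2482165).
Now find 304176⁻¹ mod 2482165:
2482165 = 8×304176 + 48757
304176 = 6×48757 + 11634
48757 = 4×11634 + 2221
11634 = 5×2221 + 529
2221 = 4×529 + 105
529 = 5×105 + 4
105 = 26×4 + 1
4 = 4×1 + 0
Back-substitute:
1 = 105 − 26·4
1 = −26·529 + 131·105
1 = 131·2221 − 550·529
1 = −550·11634 + 2881·2221
1 = 2881·48757 − 12074·11634
1 = −12074·304176 + 75325·48757
1 = 75325·2482165 − 614674·304176
So 304176·(-614674) ≡ 1 (mod 2482165), i.e. 304176⁻¹ ≡ 1867491.
Then x ≡ 1867491·1432009 ≡ 1687904 (mod 2482165); the smallest non-negative solution is x = 1687904.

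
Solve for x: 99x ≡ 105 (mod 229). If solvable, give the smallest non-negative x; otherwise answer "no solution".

8

First find gcd(99, 229):
229 = 2·99 + 31
99 = 3·31 + 6
31 = 5·6 + 1
6 = 6·1 + 0
gcd = 1, so a unique solution mod 229 exists.
Back-substitute for the Bézout coefficients:
1 = 31 − 5·6
1 = −5·99 + 16·31
1 = 16·229 − 37·99
So 99·(-37) ≡ 1 (mod 229), giving 99⁻¹ ≡ 192.
x ≡ 99⁻¹·105 ≡ 192·105 ≡ 8 (mod 229).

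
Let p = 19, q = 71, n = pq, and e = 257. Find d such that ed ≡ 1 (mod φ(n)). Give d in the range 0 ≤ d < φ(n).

φ(n) = (p−1)(q−1) = 18·70 = 1260.
Need d with 257·d ≡ 1 (mod 1260). Apply the extended Euclidean algorithm:
1260 = 4×257 + 232
257 = 1×232 + 25
232 = 9×25 + 7
25 = 3×7 + 4
7 = 1×4 + 3
4 = 1×3 + 1
3 = 3×1 + 0
Back-substitute:
1 = 4 − 3
1 = −7 + 2·4
1 = 2·25 − 7·7
1 = −7·232 + 65·25
1 = 65·257 − 72·232
1 = −72·1260 + 353·257
So 257·353 ≡ 1 (mod 1260), hence d = 353.

353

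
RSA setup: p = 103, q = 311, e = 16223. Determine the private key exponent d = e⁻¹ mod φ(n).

φ(n) = (p−1)(q−1) = 102·310 = 31620.
Need d with 16223·d ≡ 1 (mod 31620). Apply the extended Euclidean algorithm:
31620 = 1·16223 + 15397
16223 = 1·15397 + 826
15397 = 18·826 + 529
826 = 1·529 + 297
529 = 1·297 + 232
297 = 1·232 + 65
232 = 3·65 + 37
65 = 1·37 + 28
37 = 1·28 + 9
28 = 3·9 + 1
9 = 9·1 + 0
Back-substitute:
1 = 28 − 3·9
1 = −3·37 + 4·28
1 = 4·65 − 7·37
1 = −7·232 + 25·65
1 = 25·297 − 32·232
1 = −32·529 + 57·297
1 = 57·826 − 89·529
1 = −89·15397 + 1659·826
1 = 1659·16223 − 1748·15397
1 = −1748·31620 + 3407·16223
So 16223·3407 ≡ 1 (mod 31620), hence d = 3407.

3407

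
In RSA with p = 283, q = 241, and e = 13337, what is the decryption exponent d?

30473

φ(n) = (p−1)(q−1) = 282·240 = 67680.
Need d with 13337·d ≡ 1 (mod 67680). Apply the extended Euclidean algorithm:
67680 = 5×13337 + 995
13337 = 13×995 + 402
995 = 2×402 + 191
402 = 2×191 + 20
191 = 9×20 + 11
20 = 1×11 + 9
11 = 1×9 + 2
9 = 4×2 + 1
2 = 2×1 + 0
Back-substitute:
1 = 9 − 4·2
1 = −4·11 + 5·9
1 = 5·20 − 9·11
1 = −9·191 + 86·20
1 = 86·402 − 181·191
1 = −181·995 + 448·402
1 = 448·13337 − 6005·995
1 = −6005·67680 + 30473·13337
So 13337·30473 ≡ 1 (mod 67680), hence d = 30473.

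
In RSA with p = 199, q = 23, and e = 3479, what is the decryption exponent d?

φ(n) = (p−1)(q−1) = 198·22 = 4356.
Need d with 3479·d ≡ 1 (mod 4356). Apply the extended Euclidean algorithm:
4356 = 1·3479 + 877
3479 = 3·877 + 848
877 = 1·848 + 29
848 = 29·29 + 7
29 = 4·7 + 1
7 = 7·1 + 0
Back-substitute:
1 = 29 − 4·7
1 = −4·848 + 117·29
1 = 117·877 − 121·848
1 = −121·3479 + 480·877
1 = 480·4356 − 601·3479
So 3479·(-601) ≡ 1 (mod 4356), hence d ≡ -601 ≡ 3755 (mod 4356).

3755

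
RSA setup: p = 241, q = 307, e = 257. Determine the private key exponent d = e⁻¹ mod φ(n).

65153

φ(n) = (p−1)(q−1) = 240·306 = 73440.
Need d with 257·d ≡ 1 (mod 73440). Apply the extended Euclidean algorithm:
73440 = 285·257 + 195
257 = 1·195 + 62
195 = 3·62 + 9
62 = 6·9 + 8
9 = 1·8 + 1
8 = 8·1 + 0
Back-substitute:
1 = 9 − 8
1 = −62 + 7·9
1 = 7·195 − 22·62
1 = −22·257 + 29·195
1 = 29·73440 − 8287·257
So 257·(-8287) ≡ 1 (mod 73440), hence d ≡ -8287 ≡ 65153 (mod 73440).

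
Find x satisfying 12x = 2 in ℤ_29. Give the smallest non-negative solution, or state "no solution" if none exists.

5

First find gcd(12, 29):
29 = 2*12 + 5
12 = 2*5 + 2
5 = 2*2 + 1
2 = 2*1 + 0
gcd = 1, so a unique solution mod 29 exists.
Back-substitute for the Bézout coefficients:
1 = 5 − 2·2
1 = −2·12 + 5·5
1 = 5·29 − 12·12
So 12·(-12) ≡ 1 (mod 29), giving 12⁻¹ ≡ 17.
x ≡ 12⁻¹·2 ≡ 17·2 ≡ 5 (mod 29).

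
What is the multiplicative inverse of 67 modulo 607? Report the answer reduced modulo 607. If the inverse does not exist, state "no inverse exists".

gcd(607, 67) by repeated division:
607 = 9×67 + 4
67 = 16×4 + 3
4 = 1×3 + 1
3 = 3×1 + 0
gcd = 1, so the inverse exists. Back-substitute:
1 = 4 − 3
1 = −67 + 17·4
1 = 17·607 − 154·67
So 67·(-154) ≡ 1 (mod 607), and -154 ≡ 453 (mod 607).

453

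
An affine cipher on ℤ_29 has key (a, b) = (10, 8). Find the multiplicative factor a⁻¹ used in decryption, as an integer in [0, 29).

Apply the Euclidean algorithm to 29 and 10:
29 = 2×10 + 9
10 = 1×9 + 1
9 = 9×1 + 0
The gcd is 1. Working backward:
1 = 10 − 9
1 = −29 + 3·10
So 10·3 ≡ 1 (mod 29).

3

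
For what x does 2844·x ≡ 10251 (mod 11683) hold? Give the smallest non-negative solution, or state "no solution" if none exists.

9875

First find gcd(2844, 11683):
11683 = 4*2844 + 307
2844 = 9*307 + 81
307 = 3*81 + 64
81 = 1*64 + 17
64 = 3*17 + 13
17 = 1*13 + 4
13 = 3*4 + 1
4 = 4*1 + 0
gcd = 1, so a unique solution mod 11683 exists.
Back-substitute for the Bézout coefficients:
1 = 13 − 3·4
1 = −3·17 + 4·13
1 = 4·64 − 15·17
1 = −15·81 + 19·64
1 = 19·307 − 72·81
1 = −72·2844 + 667·307
1 = 667·11683 − 2740·2844
So 2844·(-2740) ≡ 1 (mod 11683), giving 2844⁻¹ ≡ 8943.
x ≡ 2844⁻¹·10251 ≡ 8943·10251 ≡ 9875 (mod 11683).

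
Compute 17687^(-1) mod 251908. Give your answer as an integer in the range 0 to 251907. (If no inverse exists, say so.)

112331

gcd(251908, 17687) by repeated division:
251908 = 14·17687 + 4290
17687 = 4·4290 + 527
4290 = 8·527 + 74
527 = 7·74 + 9
74 = 8·9 + 2
9 = 4·2 + 1
2 = 2·1 + 0
Since gcd(17687, 251908) = 1, back-substitute to write 1 as a combination:
1 = 9 − 4·2
1 = −4·74 + 33·9
1 = 33·527 − 235·74
1 = −235·4290 + 1913·527
1 = 1913·17687 − 7887·4290
1 = −7887·251908 + 112331·17687
So 17687·112331 ≡ 1 (mod 251908).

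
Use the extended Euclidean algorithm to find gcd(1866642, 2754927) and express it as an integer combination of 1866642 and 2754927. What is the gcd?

3

Apply Euclid's algorithm to 2754927 and 1866642:
2754927 = 1×1866642 + 888285
1866642 = 2×888285 + 90072
888285 = 9×90072 + 77637
90072 = 1×77637 + 12435
77637 = 6×12435 + 3027
12435 = 4×3027 + 327
3027 = 9×327 + 84
327 = 3×84 + 75
84 = 1×75 + 9
75 = 8×9 + 3
9 = 3×3 + 0
gcd(1866642, 2754927) = 3.
Back-substituting:
3 = 75 − 8·9
3 = −8·84 + 9·75
3 = 9·327 − 35·84
3 = −35·3027 + 324·327
3 = 324·12435 − 1331·3027
3 = −1331·77637 + 8310·12435
3 = 8310·90072 − 9641·77637
3 = −9641·888285 + 95079·90072
3 = 95079·1866642 − 199799·888285
3 = −199799·2754927 + 294878·1866642
So 3 = (-199799)·2754927 + (294878)·1866642.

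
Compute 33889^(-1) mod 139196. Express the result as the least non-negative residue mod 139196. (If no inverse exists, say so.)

Apply the Euclidean algorithm to 139196 and 33889:
139196 = 4*33889 + 3640
33889 = 9*3640 + 1129
3640 = 3*1129 + 253
1129 = 4*253 + 117
253 = 2*117 + 19
117 = 6*19 + 3
19 = 6*3 + 1
3 = 3*1 + 0
Since gcd(33889, 139196) = 1, back-substitute to write 1 as a combination:
1 = 19 − 6·3
1 = −6·117 + 37·19
1 = 37·253 − 80·117
1 = −80·1129 + 357·253
1 = 357·3640 − 1151·1129
1 = −1151·33889 + 10716·3640
1 = 10716·139196 − 44015·33889
So 33889·(-44015) ≡ 1 (mod 139196), and -44015 ≡ 95181 (mod 139196).

95181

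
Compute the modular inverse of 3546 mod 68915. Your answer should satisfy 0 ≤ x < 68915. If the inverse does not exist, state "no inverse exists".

52726

gcd(68915, 3546) by repeated division:
68915 = 19*3546 + 1541
3546 = 2*1541 + 464
1541 = 3*464 + 149
464 = 3*149 + 17
149 = 8*17 + 13
17 = 1*13 + 4
13 = 3*4 + 1
4 = 4*1 + 0
The gcd is 1. Working backward:
1 = 13 − 3·4
1 = −3·17 + 4·13
1 = 4·149 − 35·17
1 = −35·464 + 109·149
1 = 109·1541 − 362·464
1 = −362·3546 + 833·1541
1 = 833·68915 − 16189·3546
So 3546·(-16189) ≡ 1 (mod 68915), and -16189 ≡ 52726 (mod 68915).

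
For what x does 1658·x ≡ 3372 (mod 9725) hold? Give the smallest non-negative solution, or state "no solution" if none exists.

First find gcd(1658, 9725):
9725 = 5·1658 + 1435
1658 = 1·1435 + 223
1435 = 6·223 + 97
223 = 2·97 + 29
97 = 3·29 + 10
29 = 2·10 + 9
10 = 1·9 + 1
9 = 9·1 + 0
gcd = 1, so a unique solution mod 9725 exists.
Back-substitute for the Bézout coefficients:
1 = 10 − 9
1 = −29 + 3·10
1 = 3·97 − 10·29
1 = −10·223 + 23·97
1 = 23·1435 − 148·223
1 = −148·1658 + 171·1435
1 = 171·9725 − 1003·1658
So 1658·(-1003) ≡ 1 (mod 9725), giving 1658⁻¹ ≡ 8722.
x ≡ 1658⁻¹·3372 ≡ 8722·3372 ≡ 2184 (mod 9725).

2184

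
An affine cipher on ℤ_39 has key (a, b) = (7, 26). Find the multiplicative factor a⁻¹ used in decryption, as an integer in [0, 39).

Apply the Euclidean algorithm to 39 and 7:
39 = 5·7 + 4
7 = 1·4 + 3
4 = 1·3 + 1
3 = 3·1 + 0
gcd = 1, so the inverse exists. Back-substitute:
1 = 4 − 3
1 = −7 + 2·4
1 = 2·39 − 11·7
So 7·(-11) ≡ 1 (mod 39), and -11 ≡ 28 (mod 39).

28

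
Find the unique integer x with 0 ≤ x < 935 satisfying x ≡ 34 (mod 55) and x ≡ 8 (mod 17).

144

Write x = 34 + 55·k. Then 55·k ≡ 8 − 34 ≡ 8 (mod 17).
Need 55⁻¹ mod 17. Extended Euclid on (17, 4):
17 = 4·4 + 1
4 = 4·1 + 0
Back-substitute:
1 = 17 − 4·4
55⁻¹ ≡ 13 (mod 17), so k ≡ 13·8 ≡ 2 (mod 17).
x = 34 + 55·2 = 144.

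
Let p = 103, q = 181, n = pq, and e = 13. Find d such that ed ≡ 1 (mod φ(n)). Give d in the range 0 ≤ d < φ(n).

φ(n) = (p−1)(q−1) = 102·180 = 18360.
Need d with 13·d ≡ 1 (mod 18360). Apply the extended Euclidean algorithm:
18360 = 1412·13 + 4
13 = 3·4 + 1
4 = 4·1 + 0
Back-substitute:
1 = 13 − 3·4
1 = −3·18360 + 4237·13
So 13·4237 ≡ 1 (mod 18360), hence d = 4237.

4237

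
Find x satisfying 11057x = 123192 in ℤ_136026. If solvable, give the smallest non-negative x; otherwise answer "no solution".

First find gcd(11057, 136026):
136026 = 12*11057 + 3342
11057 = 3*3342 + 1031
3342 = 3*1031 + 249
1031 = 4*249 + 35
249 = 7*35 + 4
35 = 8*4 + 3
4 = 1*3 + 1
3 = 3*1 + 0
gcd = 1, so a unique solution mod 136026 exists.
Back-substitute for the Bézout coefficients:
1 = 4 − 3
1 = −35 + 9·4
1 = 9·249 − 64·35
1 = −64·1031 + 265·249
1 = 265·3342 − 859·1031
1 = −859·11057 + 2842·3342
1 = 2842·136026 − 34963·11057
So 11057·(-34963) ≡ 1 (mod 136026), giving 11057⁻¹ ≡ 101063.
x ≡ 11057⁻¹·123192 ≡ 101063·123192 ≡ 101394 (mod 136026).

101394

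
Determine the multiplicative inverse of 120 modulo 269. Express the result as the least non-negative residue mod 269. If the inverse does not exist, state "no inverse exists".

Apply the Euclidean algorithm to 269 and 120:
269 = 2*120 + 29
120 = 4*29 + 4
29 = 7*4 + 1
4 = 4*1 + 0
gcd = 1, so the inverse exists. Back-substitute:
1 = 29 − 7·4
1 = −7·120 + 29·29
1 = 29·269 − 65·120
Hence 120⁻¹ ≡ -65 ≡ 204 (mod 269).

204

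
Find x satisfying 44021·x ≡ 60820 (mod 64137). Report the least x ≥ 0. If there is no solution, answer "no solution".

54926

First find gcd(44021, 64137):
64137 = 1×44021 + 20116
44021 = 2×20116 + 3789
20116 = 5×3789 + 1171
3789 = 3×1171 + 276
1171 = 4×276 + 67
276 = 4×67 + 8
67 = 8×8 + 3
8 = 2×3 + 2
3 = 1×2 + 1
2 = 2×1 + 0
gcd = 1, so a unique solution mod 64137 exists.
Back-substitute for the Bézout coefficients:
1 = 3 − 2
1 = −8 + 3·3
1 = 3·67 − 25·8
1 = −25·276 + 103·67
1 = 103·1171 − 437·276
1 = −437·3789 + 1414·1171
1 = 1414·20116 − 7507·3789
1 = −7507·44021 + 16428·20116
1 = 16428·64137 − 23935·44021
So 44021·(-23935) ≡ 1 (mod 64137), giving 44021⁻¹ ≡ 40202.
x ≡ 44021⁻¹·60820 ≡ 40202·60820 ≡ 54926 (mod 64137).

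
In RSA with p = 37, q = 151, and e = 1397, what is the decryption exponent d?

φ(n) = (p−1)(q−1) = 36·150 = 5400.
Need d with 1397·d ≡ 1 (mod 5400). Apply the extended Euclidean algorithm:
5400 = 3×1397 + 1209
1397 = 1×1209 + 188
1209 = 6×188 + 81
188 = 2×81 + 26
81 = 3×26 + 3
26 = 8×3 + 2
3 = 1×2 + 1
2 = 2×1 + 0
Back-substitute:
1 = 3 − 2
1 = −26 + 9·3
1 = 9·81 − 28·26
1 = −28·188 + 65·81
1 = 65·1209 − 418·188
1 = −418·1397 + 483·1209
1 = 483·5400 − 1867·1397
So 1397·(-1867) ≡ 1 (mod 5400), hence d ≡ -1867 ≡ 3533 (mod 5400).

3533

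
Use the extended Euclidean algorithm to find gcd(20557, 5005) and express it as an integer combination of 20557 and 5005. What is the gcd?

Euclidean algorithm:
20557 = 4×5005 + 537
5005 = 9×537 + 172
537 = 3×172 + 21
172 = 8×21 + 4
21 = 5×4 + 1
4 = 4×1 + 0
gcd(20557, 5005) = 1.
Working backward:
1 = 21 − 5·4
1 = −5·172 + 41·21
1 = 41·537 − 128·172
1 = −128·5005 + 1193·537
1 = 1193·20557 − 4900·5005
So 1 = (1193)·20557 + (-4900)·5005.

1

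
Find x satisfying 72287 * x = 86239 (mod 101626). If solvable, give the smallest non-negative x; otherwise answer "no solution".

First find gcd(72287, 101626):
101626 = 1×72287 + 29339
72287 = 2×29339 + 13609
29339 = 2×13609 + 2121
13609 = 6×2121 + 883
2121 = 2×883 + 355
883 = 2×355 + 173
355 = 2×173 + 9
173 = 19×9 + 2
9 = 4×2 + 1
2 = 2×1 + 0
gcd = 1, so a unique solution mod 101626 exists.
Back-substitute for the Bézout coefficients:
1 = 9 − 4·2
1 = −4·173 + 77·9
1 = 77·355 − 158·173
1 = −158·883 + 393·355
1 = 393·2121 − 944·883
1 = −944·13609 + 6057·2121
1 = 6057·29339 − 13058·13609
1 = −13058·72287 + 32173·29339
1 = 32173·101626 − 45231·72287
So 72287·(-45231) ≡ 1 (mod 101626), giving 72287⁻¹ ≡ 56395.
x ≡ 72287⁻¹·86239 ≡ 56395·86239 ≡ 34549 (mod 101626).

34549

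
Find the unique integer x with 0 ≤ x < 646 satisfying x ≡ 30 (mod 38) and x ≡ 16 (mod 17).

Write x = 30 + 38·k. Then 38·k ≡ 16 − 30 ≡ 3 (mod 17).
Need 38⁻¹ mod 17. Extended Euclid on (17, 4):
17 = 4×4 + 1
4 = 4×1 + 0
Back-substitute:
1 = 17 − 4·4
38⁻¹ ≡ 13 (mod 17), so k ≡ 13·3 ≡ 5 (mod 17).
x = 30 + 38·5 = 220.

220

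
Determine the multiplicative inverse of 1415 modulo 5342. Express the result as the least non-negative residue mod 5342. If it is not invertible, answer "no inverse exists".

2839

gcd(5342, 1415) by repeated division:
5342 = 3·1415 + 1097
1415 = 1·1097 + 318
1097 = 3·318 + 143
318 = 2·143 + 32
143 = 4·32 + 15
32 = 2·15 + 2
15 = 7·2 + 1
2 = 2·1 + 0
The gcd is 1. Working backward:
1 = 15 − 7·2
1 = −7·32 + 15·15
1 = 15·143 − 67·32
1 = −67·318 + 149·143
1 = 149·1097 − 514·318
1 = −514·1415 + 663·1097
1 = 663·5342 − 2503·1415
Thus 1415·(-2503) ≡ 1 (mod 5342); reducing, -2503 mod 5342 = 2839.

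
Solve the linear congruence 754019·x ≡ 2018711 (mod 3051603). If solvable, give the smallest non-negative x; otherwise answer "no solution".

First find gcd(754019, 3051603):
3051603 = 4*754019 + 35527
754019 = 21*35527 + 7952
35527 = 4*7952 + 3719
7952 = 2*3719 + 514
3719 = 7*514 + 121
514 = 4*121 + 30
121 = 4*30 + 1
30 = 30*1 + 0
gcd = 1, so a unique solution mod 3051603 exists.
Back-substitute for the Bézout coefficients:
1 = 121 − 4·30
1 = −4·514 + 17·121
1 = 17·3719 − 123·514
1 = −123·7952 + 263·3719
1 = 263·35527 − 1175·7952
1 = −1175·754019 + 24938·35527
1 = 24938·3051603 − 100927·754019
So 754019·(-100927) ≡ 1 (mod 3051603), giving 754019⁻¹ ≡ 2950676.
x ≡ 754019⁻¹·2018711 ≡ 2950676·2018711 ≡ 880801 (mod 3051603).

880801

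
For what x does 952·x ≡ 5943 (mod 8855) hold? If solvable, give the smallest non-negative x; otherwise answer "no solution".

369

First find gcd(952, 8855):
8855 = 9×952 + 287
952 = 3×287 + 91
287 = 3×91 + 14
91 = 6×14 + 7
14 = 2×7 + 0
gcd = 7 and 7 | 5943, so solutions exist. Divide through by 7: 136x ≡ 849 (mod 1265).
Now find 136⁻¹ mod 1265:
1265 = 9×136 + 41
136 = 3×41 + 13
41 = 3×13 + 2
13 = 6×2 + 1
2 = 2×1 + 0
Back-substitute:
1 = 13 − 6·2
1 = −6·41 + 19·13
1 = 19·136 − 63·41
1 = −63·1265 + 586·136
So 136⁻¹ ≡ 586 (mod 1265).
Then x ≡ 586·849 ≡ 369 (mod 1265); the smallest non-negative solution is x = 369.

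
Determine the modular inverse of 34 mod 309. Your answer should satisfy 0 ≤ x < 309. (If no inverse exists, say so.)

100

gcd(309, 34) by repeated division:
309 = 9*34 + 3
34 = 11*3 + 1
3 = 3*1 + 0
Since gcd(34, 309) = 1, back-substitute to write 1 as a combination:
1 = 34 − 11·3
1 = −11·309 + 100·34
So 34·100 ≡ 1 (mod 309).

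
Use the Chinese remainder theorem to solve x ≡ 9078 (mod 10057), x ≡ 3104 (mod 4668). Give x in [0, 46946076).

33458660

Write x = 9078 + 10057·k. Then 10057·k ≡ 3104 − 9078 ≡ 3362 (mod 4668).
Need 10057⁻¹ mod 4668. Extended Euclid on (4668, 721):
4668 = 6·721 + 342
721 = 2·342 + 37
342 = 9·37 + 9
37 = 4·9 + 1
9 = 9·1 + 0
Back-substitute:
1 = 37 − 4·9
1 = −4·342 + 37·37
1 = 37·721 − 78·342
1 = −78·4668 + 505·721
10057⁻¹ ≡ 505 (mod 4668), so k ≡ 505·3362 ≡ 3326 (mod 4668).
x = 9078 + 10057·3326 = 33458660.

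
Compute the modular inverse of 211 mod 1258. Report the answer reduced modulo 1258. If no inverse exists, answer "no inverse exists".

Extended Euclidean algorithm:
1258 = 5*211 + 203
211 = 1*203 + 8
203 = 25*8 + 3
8 = 2*3 + 2
3 = 1*2 + 1
2 = 2*1 + 0
Since gcd(211, 1258) = 1, back-substitute to write 1 as a combination:
1 = 3 − 2
1 = −8 + 3·3
1 = 3·203 − 76·8
1 = −76·211 + 79·203
1 = 79·1258 − 471·211
So 211·(-471) ≡ 1 (mod 1258), and -471 ≡ 787 (mod 1258).

787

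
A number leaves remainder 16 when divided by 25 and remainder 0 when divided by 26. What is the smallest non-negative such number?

Write x = 16 + 25·k. Then 25·k ≡ 0 − 16 ≡ 10 (mod 26).
Need 25⁻¹ mod 26. Extended Euclid on (26, 25):
26 = 1*25 + 1
25 = 25*1 + 0
Back-substitute:
1 = 26 − 25
25⁻¹ ≡ 25 (mod 26), so k ≡ 25·10 ≡ 16 (mod 26).
x = 16 + 25·16 = 416.

416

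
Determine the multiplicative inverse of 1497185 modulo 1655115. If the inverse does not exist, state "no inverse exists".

no inverse exists

Compute gcd(1497185, 1655115):
1655115 = 1*1497185 + 157930
1497185 = 9*157930 + 75815
157930 = 2*75815 + 6300
75815 = 12*6300 + 215
6300 = 29*215 + 65
215 = 3*65 + 20
65 = 3*20 + 5
20 = 4*5 + 0
The gcd is 5, not 1, hence no inverse exists.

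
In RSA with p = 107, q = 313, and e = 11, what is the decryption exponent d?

φ(n) = (p−1)(q−1) = 106·312 = 33072.
Need d with 11·d ≡ 1 (mod 33072). Apply the extended Euclidean algorithm:
33072 = 3006×11 + 6
11 = 1×6 + 5
6 = 1×5 + 1
5 = 5×1 + 0
Back-substitute:
1 = 6 − 5
1 = −11 + 2·6
1 = 2·33072 − 6013·11
So 11·(-6013) ≡ 1 (mod 33072), hence d ≡ -6013 ≡ 27059 (mod 33072).

27059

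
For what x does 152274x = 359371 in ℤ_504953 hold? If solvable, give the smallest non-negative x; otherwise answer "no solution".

First find gcd(152274, 504953):
504953 = 3×152274 + 48131
152274 = 3×48131 + 7881
48131 = 6×7881 + 845
7881 = 9×845 + 276
845 = 3×276 + 17
276 = 16×17 + 4
17 = 4×4 + 1
4 = 4×1 + 0
gcd = 1, so a unique solution mod 504953 exists.
Back-substitute for the Bézout coefficients:
1 = 17 − 4·4
1 = −4·276 + 65·17
1 = 65·845 − 199·276
1 = −199·7881 + 1856·845
1 = 1856·48131 − 11335·7881
1 = −11335·152274 + 35861·48131
1 = 35861·504953 − 118918·152274
So 152274·(-118918) ≡ 1 (mod 504953), giving 152274⁻¹ ≡ 386035.
x ≡ 152274⁻¹·359371 ≡ 386035·359371 ≡ 6671 (mod 504953).

6671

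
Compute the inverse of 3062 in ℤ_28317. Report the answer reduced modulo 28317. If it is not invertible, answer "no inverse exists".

5447

gcd(28317, 3062) by repeated division:
28317 = 9·3062 + 759
3062 = 4·759 + 26
759 = 29·26 + 5
26 = 5·5 + 1
5 = 5·1 + 0
Since gcd(3062, 28317) = 1, back-substitute to write 1 as a combination:
1 = 26 − 5·5
1 = −5·759 + 146·26
1 = 146·3062 − 589·759
1 = −589·28317 + 5447·3062
So 3062·5447 ≡ 1 (mod 28317).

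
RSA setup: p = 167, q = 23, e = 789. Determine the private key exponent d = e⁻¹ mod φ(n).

φ(n) = (p−1)(q−1) = 166·22 = 3652.
Need d with 789·d ≡ 1 (mod 3652). Apply the extended Euclidean algorithm:
3652 = 4·789 + 496
789 = 1·496 + 293
496 = 1·293 + 203
293 = 1·203 + 90
203 = 2·90 + 23
90 = 3·23 + 21
23 = 1·21 + 2
21 = 10·2 + 1
2 = 2·1 + 0
Back-substitute:
1 = 21 − 10·2
1 = −10·23 + 11·21
1 = 11·90 − 43·23
1 = −43·203 + 97·90
1 = 97·293 − 140·203
1 = −140·496 + 237·293
1 = 237·789 − 377·496
1 = −377·3652 + 1745·789
So 789·1745 ≡ 1 (mod 3652), hence d = 1745.

1745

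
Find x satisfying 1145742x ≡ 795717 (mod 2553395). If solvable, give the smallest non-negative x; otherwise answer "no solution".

First find gcd(1145742, 2553395):
2553395 = 2*1145742 + 261911
1145742 = 4*261911 + 98098
261911 = 2*98098 + 65715
98098 = 1*65715 + 32383
65715 = 2*32383 + 949
32383 = 34*949 + 117
949 = 8*117 + 13
117 = 9*13 + 0
gcd = 13 and 13 | 795717, so solutions exist. Divide through by 13: 88134x ≡ 61209 (mod 196415).
Now find 88134⁻¹ mod 196415:
196415 = 2·88134 + 20147
88134 = 4·20147 + 7546
20147 = 2·7546 + 5055
7546 = 1·5055 + 2491
5055 = 2·2491 + 73
2491 = 34·73 + 9
73 = 8·9 + 1
9 = 9·1 + 0
Back-substitute:
1 = 73 − 8·9
1 = −8·2491 + 273·73
1 = 273·5055 − 554·2491
1 = −554·7546 + 827·5055
1 = 827·20147 − 2208·7546
1 = −2208·88134 + 9659·20147
1 = 9659·196415 − 21526·88134
So 88134·(-21526) ≡ 1 (mod 196415), i.e. 88134⁻¹ ≡ 174889.
Then x ≡ 174889·61209 ≡ 163301 (mod 196415); the smallest non-negative solution is x = 163301.

163301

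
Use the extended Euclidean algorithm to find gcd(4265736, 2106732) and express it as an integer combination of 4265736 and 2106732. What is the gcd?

Euclidean algorithm:
4265736 = 2·2106732 + 52272
2106732 = 40·52272 + 15852
52272 = 3·15852 + 4716
15852 = 3·4716 + 1704
4716 = 2·1704 + 1308
1704 = 1·1308 + 396
1308 = 3·396 + 120
396 = 3·120 + 36
120 = 3·36 + 12
36 = 3·12 + 0
gcd(4265736, 2106732) = 12.
Working backward:
12 = 120 − 3·36
12 = −3·396 + 10·120
12 = 10·1308 − 33·396
12 = −33·1704 + 43·1308
12 = 43·4716 − 119·1704
12 = −119·15852 + 400·4716
12 = 400·52272 − 1319·15852
12 = −1319·2106732 + 53160·52272
12 = 53160·4265736 − 107639·2106732
So 12 = (53160)·4265736 + (-107639)·2106732.

12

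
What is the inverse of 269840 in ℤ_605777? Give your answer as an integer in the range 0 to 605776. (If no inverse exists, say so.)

347444

Apply the Euclidean algorithm to 605777 and 269840:
605777 = 2*269840 + 66097
269840 = 4*66097 + 5452
66097 = 12*5452 + 673
5452 = 8*673 + 68
673 = 9*68 + 61
68 = 1*61 + 7
61 = 8*7 + 5
7 = 1*5 + 2
5 = 2*2 + 1
2 = 2*1 + 0
Since gcd(269840, 605777) = 1, back-substitute to write 1 as a combination:
1 = 5 − 2·2
1 = −2·7 + 3·5
1 = 3·61 − 26·7
1 = −26·68 + 29·61
1 = 29·673 − 287·68
1 = −287·5452 + 2325·673
1 = 2325·66097 − 28187·5452
1 = −28187·269840 + 115073·66097
1 = 115073·605777 − 258333·269840
Hence 269840⁻¹ ≡ -258333 ≡ 347444 (mod 605777).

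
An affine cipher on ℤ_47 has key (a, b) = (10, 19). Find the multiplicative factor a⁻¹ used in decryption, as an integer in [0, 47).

33

Apply the Euclidean algorithm to 47 and 10:
47 = 4·10 + 7
10 = 1·7 + 3
7 = 2·3 + 1
3 = 3·1 + 0
Since gcd(10, 47) = 1, back-substitute to write 1 as a combination:
1 = 7 − 2·3
1 = −2·10 + 3·7
1 = 3·47 − 14·10
So 10·(-14) ≡ 1 (mod 47), and -14 ≡ 33 (mod 47).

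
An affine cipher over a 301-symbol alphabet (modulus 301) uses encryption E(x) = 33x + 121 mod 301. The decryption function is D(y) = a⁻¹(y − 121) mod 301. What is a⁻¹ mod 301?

73

Run Euclid on (301, 33):
301 = 9*33 + 4
33 = 8*4 + 1
4 = 4*1 + 0
The gcd is 1. Working backward:
1 = 33 − 8·4
1 = −8·301 + 73·33
So 33·73 ≡ 1 (mod 301).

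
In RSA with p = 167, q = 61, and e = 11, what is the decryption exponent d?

φ(n) = (p−1)(q−1) = 166·60 = 9960.
Need d with 11·d ≡ 1 (mod 9960). Apply the extended Euclidean algorithm:
9960 = 905×11 + 5
11 = 2×5 + 1
5 = 5×1 + 0
Back-substitute:
1 = 11 − 2·5
1 = −2·9960 + 1811·11
So 11·1811 ≡ 1 (mod 9960), hence d = 1811.

1811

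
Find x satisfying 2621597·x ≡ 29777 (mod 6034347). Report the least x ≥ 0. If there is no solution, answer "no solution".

First find gcd(2621597, 6034347):
6034347 = 2*2621597 + 791153
2621597 = 3*791153 + 248138
791153 = 3*248138 + 46739
248138 = 5*46739 + 14443
46739 = 3*14443 + 3410
14443 = 4*3410 + 803
3410 = 4*803 + 198
803 = 4*198 + 11
198 = 18*11 + 0
gcd = 11 and 11 | 29777, so solutions exist. Divide through by 11: 238327x ≡ 2707 (mod 548577).
Now find 238327⁻¹ mod 548577:
548577 = 2*238327 + 71923
238327 = 3*71923 + 22558
71923 = 3*22558 + 4249
22558 = 5*4249 + 1313
4249 = 3*1313 + 310
1313 = 4*310 + 73
310 = 4*73 + 18
73 = 4*18 + 1
18 = 18*1 + 0
Back-substitute:
1 = 73 − 4·18
1 = −4·310 + 17·73
1 = 17·1313 − 72·310
1 = −72·4249 + 233·1313
1 = 233·22558 − 1237·4249
1 = −1237·71923 + 3944·22558
1 = 3944·238327 − 13069·71923
1 = −13069·548577 + 30082·238327
So 238327⁻¹ ≡ 30082 (mod 548577).
Then x ≡ 30082·2707 ≡ 242578 (mod 548577); the smallest non-negative solution is x = 242578.

242578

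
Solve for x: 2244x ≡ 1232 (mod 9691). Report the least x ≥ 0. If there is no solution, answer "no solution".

First find gcd(2244, 9691):
9691 = 4·2244 + 715
2244 = 3·715 + 99
715 = 7·99 + 22
99 = 4·22 + 11
22 = 2·11 + 0
gcd = 11 and 11 | 1232, so solutions exist. Divide through by 11: 204x ≡ 112 (mod 881).
Now find 204⁻¹ mod 881:
881 = 4·204 + 65
204 = 3·65 + 9
65 = 7·9 + 2
9 = 4·2 + 1
2 = 2·1 + 0
Back-substitute:
1 = 9 − 4·2
1 = −4·65 + 29·9
1 = 29·204 − 91·65
1 = −91·881 + 393·204
So 204⁻¹ ≡ 393 (mod 881).
Then x ≡ 393·112 ≡ 847 (mod 881); the smallest non-negative solution is x = 847.

847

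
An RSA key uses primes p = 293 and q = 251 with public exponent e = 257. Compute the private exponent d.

φ(n) = (p−1)(q−1) = 292·250 = 73000.
Need d with 257·d ≡ 1 (mod 73000). Apply the extended Euclidean algorithm:
73000 = 284×257 + 12
257 = 21×12 + 5
12 = 2×5 + 2
5 = 2×2 + 1
2 = 2×1 + 0
Back-substitute:
1 = 5 − 2·2
1 = −2·12 + 5·5
1 = 5·257 − 107·12
1 = −107·73000 + 30393·257
So 257·30393 ≡ 1 (mod 73000), hence d = 30393.

30393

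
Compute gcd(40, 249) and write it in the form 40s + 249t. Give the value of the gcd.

Repeated division:
249 = 6*40 + 9
40 = 4*9 + 4
9 = 2*4 + 1
4 = 4*1 + 0
gcd(40, 249) = 1.
Working backward:
1 = 9 − 2·4
1 = −2·40 + 9·9
1 = 9·249 − 56·40
So 1 = (9)·249 + (-56)·40.

1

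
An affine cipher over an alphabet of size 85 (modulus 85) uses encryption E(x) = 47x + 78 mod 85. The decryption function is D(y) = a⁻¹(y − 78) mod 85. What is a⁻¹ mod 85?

Extended Euclidean algorithm:
85 = 1*47 + 38
47 = 1*38 + 9
38 = 4*9 + 2
9 = 4*2 + 1
2 = 2*1 + 0
gcd = 1, so the inverse exists. Back-substitute:
1 = 9 − 4·2
1 = −4·38 + 17·9
1 = 17·47 − 21·38
1 = −21·85 + 38·47
So 47·38 ≡ 1 (mod 85).

38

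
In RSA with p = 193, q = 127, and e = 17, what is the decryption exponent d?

φ(n) = (p−1)(q−1) = 192·126 = 24192.
Need d with 17·d ≡ 1 (mod 24192). Apply the extended Euclidean algorithm:
24192 = 1423×17 + 1
17 = 17×1 + 0
Back-substitute:
1 = 24192 − 1423·17
So 17·(-1423) ≡ 1 (mod 24192), hence d ≡ -1423 ≡ 22769 (mod 24192).

22769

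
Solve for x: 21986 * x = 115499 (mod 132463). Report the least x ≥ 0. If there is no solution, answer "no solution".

86396

First find gcd(21986, 132463):
132463 = 6*21986 + 547
21986 = 40*547 + 106
547 = 5*106 + 17
106 = 6*17 + 4
17 = 4*4 + 1
4 = 4*1 + 0
gcd = 1, so a unique solution mod 132463 exists.
Back-substitute for the Bézout coefficients:
1 = 17 − 4·4
1 = −4·106 + 25·17
1 = 25·547 − 129·106
1 = −129·21986 + 5185·547
1 = 5185·132463 − 31239·21986
So 21986·(-31239) ≡ 1 (mod 132463), giving 21986⁻¹ ≡ 101224.
x ≡ 21986⁻¹·115499 ≡ 101224·115499 ≡ 86396 (mod 132463).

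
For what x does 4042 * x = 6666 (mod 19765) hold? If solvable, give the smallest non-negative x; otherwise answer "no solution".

First find gcd(4042, 19765):
19765 = 4·4042 + 3597
4042 = 1·3597 + 445
3597 = 8·445 + 37
445 = 12·37 + 1
37 = 37·1 + 0
gcd = 1, so a unique solution mod 19765 exists.
Back-substitute for the Bézout coefficients:
1 = 445 − 12·37
1 = −12·3597 + 97·445
1 = 97·4042 − 109·3597
1 = −109·19765 + 533·4042
So 4042·(533) ≡ 1 (mod 19765), giving 4042⁻¹ ≡ 533.
x ≡ 4042⁻¹·6666 ≡ 533·6666 ≡ 15043 (mod 19765).

15043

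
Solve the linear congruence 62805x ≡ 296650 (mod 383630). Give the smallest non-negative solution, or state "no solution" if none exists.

47692

First find gcd(62805, 383630):
383630 = 6×62805 + 6800
62805 = 9×6800 + 1605
6800 = 4×1605 + 380
1605 = 4×380 + 85
380 = 4×85 + 40
85 = 2×40 + 5
40 = 8×5 + 0
gcd = 5 and 5 | 296650, so solutions exist. Divide through by 5: 12561x ≡ 59330 (mod 76726).
Now find 12561⁻¹ mod 76726:
76726 = 6×12561 + 1360
12561 = 9×1360 + 321
1360 = 4×321 + 76
321 = 4×76 + 17
76 = 4×17 + 8
17 = 2×8 + 1
8 = 8×1 + 0
Back-substitute:
1 = 17 − 2·8
1 = −2·76 + 9·17
1 = 9·321 − 38·76
1 = −38·1360 + 161·321
1 = 161·12561 − 1487·1360
1 = −1487·76726 + 9083·12561
So 12561⁻¹ ≡ 9083 (mod 76726).
Then x ≡ 9083·59330 ≡ 47692 (mod 76726); the smallest non-negative solution is x = 47692.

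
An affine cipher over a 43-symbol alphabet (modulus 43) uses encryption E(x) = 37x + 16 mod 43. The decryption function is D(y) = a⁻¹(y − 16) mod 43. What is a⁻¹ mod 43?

7

gcd(43, 37) by repeated division:
43 = 1·37 + 6
37 = 6·6 + 1
6 = 6·1 + 0
The gcd is 1. Working backward:
1 = 37 − 6·6
1 = −6·43 + 7·37
So 37·7 ≡ 1 (mod 43).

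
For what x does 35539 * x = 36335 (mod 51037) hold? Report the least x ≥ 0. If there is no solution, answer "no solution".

no solution

gcd(35539, 51037):
51037 = 1*35539 + 15498
35539 = 2*15498 + 4543
15498 = 3*4543 + 1869
4543 = 2*1869 + 805
1869 = 2*805 + 259
805 = 3*259 + 28
259 = 9*28 + 7
28 = 4*7 + 0
gcd = 7, but 7 ∤ 36335, so the congruence has no solution.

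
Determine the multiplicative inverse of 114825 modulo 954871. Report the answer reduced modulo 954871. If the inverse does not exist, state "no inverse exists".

523019

gcd(954871, 114825) by repeated division:
954871 = 8*114825 + 36271
114825 = 3*36271 + 6012
36271 = 6*6012 + 199
6012 = 30*199 + 42
199 = 4*42 + 31
42 = 1*31 + 11
31 = 2*11 + 9
11 = 1*9 + 2
9 = 4*2 + 1
2 = 2*1 + 0
Since gcd(114825, 954871) = 1, back-substitute to write 1 as a combination:
1 = 9 − 4·2
1 = −4·11 + 5·9
1 = 5·31 − 14·11
1 = −14·42 + 19·31
1 = 19·199 − 90·42
1 = −90·6012 + 2719·199
1 = 2719·36271 − 16404·6012
1 = −16404·114825 + 51931·36271
1 = 51931·954871 − 431852·114825
So 114825·(-431852) ≡ 1 (mod 954871), and -431852 ≡ 523019 (mod 954871).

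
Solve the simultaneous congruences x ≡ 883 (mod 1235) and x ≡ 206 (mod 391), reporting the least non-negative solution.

Write x = 883 + 1235·k. Then 1235·k ≡ 206 − 883 ≡ 105 (mod 391).
Need 1235⁻¹ mod 391. Extended Euclid on (391, 62):
391 = 6*62 + 19
62 = 3*19 + 5
19 = 3*5 + 4
5 = 1*4 + 1
4 = 4*1 + 0
Back-substitute:
1 = 5 − 4
1 = −19 + 4·5
1 = 4·62 − 13·19
1 = −13·391 + 82·62
1235⁻¹ ≡ 82 (mod 391), so k ≡ 82·105 ≡ 8 (mod 391).
x = 883 + 1235·8 = 10763.

10763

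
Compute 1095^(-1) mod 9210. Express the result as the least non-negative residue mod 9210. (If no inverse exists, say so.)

no inverse exists

Euclidean algorithm on 9210, 1095:
9210 = 8×1095 + 450
1095 = 2×450 + 195
450 = 2×195 + 60
195 = 3×60 + 15
60 = 4×15 + 0
Since gcd = 15 > 1, 1095 is not a unit mod 9210.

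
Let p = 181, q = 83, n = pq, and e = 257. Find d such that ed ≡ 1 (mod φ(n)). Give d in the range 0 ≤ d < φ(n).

12233

φ(n) = (p−1)(q−1) = 180·82 = 14760.
Need d with 257·d ≡ 1 (mod 14760). Apply the extended Euclidean algorithm:
14760 = 57×257 + 111
257 = 2×111 + 35
111 = 3×35 + 6
35 = 5×6 + 5
6 = 1×5 + 1
5 = 5×1 + 0
Back-substitute:
1 = 6 − 5
1 = −35 + 6·6
1 = 6·111 − 19·35
1 = −19·257 + 44·111
1 = 44·14760 − 2527·257
So 257·(-2527) ≡ 1 (mod 14760), hence d ≡ -2527 ≡ 12233 (mod 14760).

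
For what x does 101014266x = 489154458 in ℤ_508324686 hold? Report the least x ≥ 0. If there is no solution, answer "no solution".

37156326

First find gcd(101014266, 508324686):
508324686 = 5·101014266 + 3253356
101014266 = 31·3253356 + 160230
3253356 = 20·160230 + 48756
160230 = 3·48756 + 13962
48756 = 3·13962 + 6870
13962 = 2·6870 + 222
6870 = 30·222 + 210
222 = 1·210 + 12
210 = 17·12 + 6
12 = 2·6 + 0
gcd = 6 and 6 | 489154458, so solutions exist. Divide through by 6: 16835711x ≡ 81525743 (mod 84720781).
Now find 16835711⁻¹ mod 84720781:
84720781 = 5·16835711 + 542226
16835711 = 31·542226 + 26705
542226 = 20·26705 + 8126
26705 = 3·8126 + 2327
8126 = 3·2327 + 1145
2327 = 2·1145 + 37
1145 = 30·37 + 35
37 = 1·35 + 2
35 = 17·2 + 1
2 = 2·1 + 0
Back-substitute:
1 = 35 − 17·2
1 = −17·37 + 18·35
1 = 18·1145 − 557·37
1 = −557·2327 + 1132·1145
1 = 1132·8126 − 3953·2327
1 = −3953·26705 + 12991·8126
1 = 12991·542226 − 263773·26705
1 = −263773·16835711 + 8189954·542226
1 = 8189954·84720781 − 41213543·16835711
So 16835711·(-41213543) ≡ 1 (mod 84720781), i.e. 16835711⁻¹ ≡ 43507238.
Then x ≡ 43507238·81525743 ≡ 37156326 (mod 84720781); the smallest non-negative solution is x = 37156326.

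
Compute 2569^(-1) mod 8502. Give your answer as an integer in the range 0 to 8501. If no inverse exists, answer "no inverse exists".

2449

gcd(8502, 2569) by repeated division:
8502 = 3*2569 + 795
2569 = 3*795 + 184
795 = 4*184 + 59
184 = 3*59 + 7
59 = 8*7 + 3
7 = 2*3 + 1
3 = 3*1 + 0
The gcd is 1. Working backward:
1 = 7 − 2·3
1 = −2·59 + 17·7
1 = 17·184 − 53·59
1 = −53·795 + 229·184
1 = 229·2569 − 740·795
1 = −740·8502 + 2449·2569
So 2569·2449 ≡ 1 (mod 8502).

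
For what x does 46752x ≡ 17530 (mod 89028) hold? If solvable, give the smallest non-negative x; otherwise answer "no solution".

gcd(46752, 89028):
89028 = 1·46752 + 42276
46752 = 1·42276 + 4476
42276 = 9·4476 + 1992
4476 = 2·1992 + 492
1992 = 4·492 + 24
492 = 20·24 + 12
24 = 2·12 + 0
gcd = 12, but 12 ∤ 17530, so the congruence has no solution.

no solution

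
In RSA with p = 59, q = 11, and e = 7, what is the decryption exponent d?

83

φ(n) = (p−1)(q−1) = 58·10 = 580.
Need d with 7·d ≡ 1 (mod 580). Apply the extended Euclidean algorithm:
580 = 82×7 + 6
7 = 1×6 + 1
6 = 6×1 + 0
Back-substitute:
1 = 7 − 6
1 = −580 + 83·7
So 7·83 ≡ 1 (mod 580), hence d = 83.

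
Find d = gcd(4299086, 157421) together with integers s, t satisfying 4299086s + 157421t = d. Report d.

11

Apply Euclid's algorithm to 4299086 and 157421:
4299086 = 27*157421 + 48719
157421 = 3*48719 + 11264
48719 = 4*11264 + 3663
11264 = 3*3663 + 275
3663 = 13*275 + 88
275 = 3*88 + 11
88 = 8*11 + 0
gcd(4299086, 157421) = 11.
Working backward:
11 = 275 − 3·88
11 = −3·3663 + 40·275
11 = 40·11264 − 123·3663
11 = −123·48719 + 532·11264
11 = 532·157421 − 1719·48719
11 = −1719·4299086 + 46945·157421
So 11 = (-1719)·4299086 + (46945)·157421.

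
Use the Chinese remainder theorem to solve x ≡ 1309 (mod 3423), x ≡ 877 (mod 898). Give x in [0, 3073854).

1137745

Write x = 1309 + 3423·k. Then 3423·k ≡ 877 − 1309 ≡ 466 (mod 898).
Need 3423⁻¹ mod 898. Extended Euclid on (898, 729):
898 = 1*729 + 169
729 = 4*169 + 53
169 = 3*53 + 10
53 = 5*10 + 3
10 = 3*3 + 1
3 = 3*1 + 0
Back-substitute:
1 = 10 − 3·3
1 = −3·53 + 16·10
1 = 16·169 − 51·53
1 = −51·729 + 220·169
1 = 220·898 − 271·729
3423⁻¹ ≡ 627 (mod 898), so k ≡ 627·466 ≡ 332 (mod 898).
x = 1309 + 3423·332 = 1137745.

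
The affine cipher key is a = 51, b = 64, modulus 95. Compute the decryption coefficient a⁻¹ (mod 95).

Extended Euclidean algorithm:
95 = 1×51 + 44
51 = 1×44 + 7
44 = 6×7 + 2
7 = 3×2 + 1
2 = 2×1 + 0
The gcd is 1. Working backward:
1 = 7 − 3·2
1 = −3·44 + 19·7
1 = 19·51 − 22·44
1 = −22·95 + 41·51
So 51·41 ≡ 1 (mod 95).

41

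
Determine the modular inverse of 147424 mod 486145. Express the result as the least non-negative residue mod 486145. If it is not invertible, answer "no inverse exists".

gcd(486145, 147424) by repeated division:
486145 = 3*147424 + 43873
147424 = 3*43873 + 15805
43873 = 2*15805 + 12263
15805 = 1*12263 + 3542
12263 = 3*3542 + 1637
3542 = 2*1637 + 268
1637 = 6*268 + 29
268 = 9*29 + 7
29 = 4*7 + 1
7 = 7*1 + 0
gcd = 1, so the inverse exists. Back-substitute:
1 = 29 − 4·7
1 = −4·268 + 37·29
1 = 37·1637 − 226·268
1 = −226·3542 + 489·1637
1 = 489·12263 − 1693·3542
1 = −1693·15805 + 2182·12263
1 = 2182·43873 − 6057·15805
1 = −6057·147424 + 20353·43873
1 = 20353·486145 − 67116·147424
So 147424·(-67116) ≡ 1 (mod 486145), and -67116 ≡ 419029 (mod 486145).

419029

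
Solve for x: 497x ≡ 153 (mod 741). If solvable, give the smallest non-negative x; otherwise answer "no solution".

First find gcd(497, 741):
741 = 1·497 + 244
497 = 2·244 + 9
244 = 27·9 + 1
9 = 9·1 + 0
gcd = 1, so a unique solution mod 741 exists.
Back-substitute for the Bézout coefficients:
1 = 244 − 27·9
1 = −27·497 + 55·244
1 = 55·741 − 82·497
So 497·(-82) ≡ 1 (mod 741), giving 497⁻¹ ≡ 659.
x ≡ 497⁻¹·153 ≡ 659·153 ≡ 51 (mod 741).

51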